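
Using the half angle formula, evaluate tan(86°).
tan(86°) = sin 172° / (1 + cos 172°) = 14.3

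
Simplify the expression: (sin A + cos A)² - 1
(sin A + cos A)² - 1 = sin(2A) (using Pythagorean + double angle)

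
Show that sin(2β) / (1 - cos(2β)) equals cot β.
LHS = 2 sin β cos β / (2sin²β) = cos β/sin β = cot β = RHS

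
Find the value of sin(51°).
sin(51°) = 0.7771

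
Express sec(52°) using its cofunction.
sec(52°) = csc(90° - 52°) = csc(38°)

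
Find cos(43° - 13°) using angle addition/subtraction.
cos(43° - 13°) = cos 43° cos 13° + sin 43° sin 13° = √3/2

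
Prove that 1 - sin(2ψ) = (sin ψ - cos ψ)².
RHS = sin²ψ - 2 sin ψ cos ψ + cos²ψ = (sin²ψ + cos²ψ) - 2 sin ψ cos ψ = 1 - sin(2ψ) = LHS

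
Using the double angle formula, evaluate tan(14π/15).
tan(14π/15) = 2 tan 7π/15 / (1 - tan²7π/15) = -0.2126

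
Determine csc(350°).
csc(350°) = -5.759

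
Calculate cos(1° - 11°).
cos(1° - 11°) = cos 1° cos 11° + sin 1° sin 11° = 0.9848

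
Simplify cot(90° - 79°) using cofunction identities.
cot(90° - 79°) = tan(79°)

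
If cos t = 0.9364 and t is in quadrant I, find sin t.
sin t = 0.3509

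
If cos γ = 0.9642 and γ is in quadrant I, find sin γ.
sin γ = 0.2652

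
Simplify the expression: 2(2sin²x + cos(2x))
2(2sin²x + cos(2x)) = 2 (using Double angle)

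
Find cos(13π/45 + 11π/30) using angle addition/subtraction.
cos(13π/45 + 11π/30) = cos 13π/45 cos 11π/30 - sin 13π/45 sin 11π/30 = -0.4695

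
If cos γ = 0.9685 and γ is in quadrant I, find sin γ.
sin γ = 0.249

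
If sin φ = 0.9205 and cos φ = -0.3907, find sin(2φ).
sin(2φ) = 2 sin φ cos φ = -0.7193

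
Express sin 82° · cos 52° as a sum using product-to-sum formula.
sin 82° cos 52° = (1/2)[sin(82°+52°) + sin(82°-52°)]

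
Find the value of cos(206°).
cos(206°) = -0.8988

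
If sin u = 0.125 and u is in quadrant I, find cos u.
cos u = 0.9922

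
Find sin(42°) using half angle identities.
sin(42°) = √((1 - cos 84°)/2) = 0.6691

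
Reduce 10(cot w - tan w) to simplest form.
10(cot w - tan w) = 10(2 cot(2w)) (using Double angle)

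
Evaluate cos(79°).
cos(79°) = 0.1908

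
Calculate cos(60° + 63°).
cos(60° + 63°) = cos 60° cos 63° - sin 60° sin 63° = -0.5446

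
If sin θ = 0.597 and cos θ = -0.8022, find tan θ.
tan θ = sin θ / cos θ = -0.7442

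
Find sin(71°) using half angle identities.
sin(71°) = √((1 - cos 142°)/2) = 0.9455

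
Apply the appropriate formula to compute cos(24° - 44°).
cos(24° - 44°) = cos 24° cos 44° + sin 24° sin 44° = 0.9397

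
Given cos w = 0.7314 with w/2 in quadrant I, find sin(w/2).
sin(w/2) = ±√((1 - cos w)/2); positive since w/2 ∈ QI, so sin(w/2) = 0.3665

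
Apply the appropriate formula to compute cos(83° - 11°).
cos(83° - 11°) = cos 83° cos 11° + sin 83° sin 11° = 0.309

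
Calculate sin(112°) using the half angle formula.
sin(112°) = √((1 - cos 224°)/2) = 0.9272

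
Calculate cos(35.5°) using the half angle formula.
cos(35.5°) = √((1 + cos 71°)/2) = 0.8141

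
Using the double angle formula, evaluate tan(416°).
tan(416°) = 2 tan 208° / (1 - tan²208°) = 1.483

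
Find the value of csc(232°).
csc(232°) = -1.269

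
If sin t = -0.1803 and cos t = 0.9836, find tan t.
tan t = sin t / cos t = -0.1833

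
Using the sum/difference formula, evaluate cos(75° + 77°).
cos(75° + 77°) = cos 75° cos 77° - sin 75° sin 77° = -0.8829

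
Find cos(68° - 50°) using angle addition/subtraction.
cos(68° - 50°) = cos 68° cos 50° + sin 68° sin 50° = 0.9511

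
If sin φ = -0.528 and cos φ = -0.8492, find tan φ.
tan φ = sin φ / cos φ = 0.6218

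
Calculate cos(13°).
cos(13°) = 0.9744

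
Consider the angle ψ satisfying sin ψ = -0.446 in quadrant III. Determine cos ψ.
cos ψ = ±√(1 - sin²ψ) = -0.895 (negative in QIII)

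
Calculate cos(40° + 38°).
cos(40° + 38°) = cos 40° cos 38° - sin 40° sin 38° = 0.2079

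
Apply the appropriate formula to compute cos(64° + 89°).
cos(64° + 89°) = cos 64° cos 89° - sin 64° sin 89° = -0.891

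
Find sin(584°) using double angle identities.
sin(584°) = 2 sin 292° cos 292° = -0.6947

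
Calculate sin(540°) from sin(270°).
sin(540°) = 2 sin 270° cos 270° = 0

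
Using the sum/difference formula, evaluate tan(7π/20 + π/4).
tan(7π/20 + π/4) = (tan 7π/20 + tan π/4)/(1 - tan 7π/20 tan π/4) = -3.078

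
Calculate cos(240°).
cos(240°) = -1/2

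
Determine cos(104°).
cos(104°) = -0.2419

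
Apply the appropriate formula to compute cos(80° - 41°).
cos(80° - 41°) = cos 80° cos 41° + sin 80° sin 41° = 0.7771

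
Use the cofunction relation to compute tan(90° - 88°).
tan(90° - 88°) = cot(88°) = 0.03492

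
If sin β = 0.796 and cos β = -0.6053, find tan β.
tan β = sin β / cos β = -1.315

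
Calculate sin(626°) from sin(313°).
sin(626°) = 2 sin 313° cos 313° = -0.9976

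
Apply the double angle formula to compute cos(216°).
cos(216°) = cos²108° - sin²108° = -0.809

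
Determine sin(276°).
sin(276°) = -0.9945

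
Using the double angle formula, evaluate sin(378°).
sin(378°) = 2 sin 189° cos 189° = 0.309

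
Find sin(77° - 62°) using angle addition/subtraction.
sin(77° - 62°) = sin 77° cos 62° - cos 77° sin 62° = (√6-√2)/4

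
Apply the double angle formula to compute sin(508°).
sin(508°) = 2 sin 254° cos 254° = 0.5299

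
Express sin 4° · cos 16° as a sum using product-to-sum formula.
sin 4° cos 16° = (1/2)[sin(4°+16°) + sin(4°-16°)]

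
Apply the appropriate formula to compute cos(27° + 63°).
cos(27° + 63°) = cos 27° cos 63° - sin 27° sin 63° = 0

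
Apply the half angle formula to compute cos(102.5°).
cos(102.5°) = -√((1 + cos 205°)/2) = -0.2164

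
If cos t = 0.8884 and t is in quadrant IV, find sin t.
sin t = -0.4591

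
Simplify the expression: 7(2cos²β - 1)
7(2cos²β - 1) = 7(cos(2β)) (using Double angle)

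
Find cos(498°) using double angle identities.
cos(498°) = cos²249° - sin²249° = -0.7431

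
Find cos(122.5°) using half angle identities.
cos(122.5°) = -√((1 + cos 245°)/2) = -0.5373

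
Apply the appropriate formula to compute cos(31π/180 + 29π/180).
cos(31π/180 + 29π/180) = cos 31π/180 cos 29π/180 - sin 31π/180 sin 29π/180 = 1/2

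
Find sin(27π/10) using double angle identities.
sin(27π/10) = 2 sin 27π/20 cos 27π/20 = 0.809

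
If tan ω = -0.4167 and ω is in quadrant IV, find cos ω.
cos ω = 0.9231 (using tan²ω + 1 = sec²ω)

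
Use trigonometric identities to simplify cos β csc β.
cos β csc β = cot β (using Reciprocal + quotient)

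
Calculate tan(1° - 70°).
tan(1° - 70°) = (tan 1° - tan 70°)/(1 + tan 1° tan 70°) = -2.605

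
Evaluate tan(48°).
tan(48°) = 1.111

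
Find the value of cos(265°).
cos(265°) = -0.08716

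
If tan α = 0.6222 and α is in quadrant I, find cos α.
cos α = 0.8491 (using tan²α + 1 = sec²α)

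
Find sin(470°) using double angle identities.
sin(470°) = 2 sin 235° cos 235° = 0.9397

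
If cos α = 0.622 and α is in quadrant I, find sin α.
sin α = 0.783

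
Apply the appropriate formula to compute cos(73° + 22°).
cos(73° + 22°) = cos 73° cos 22° - sin 73° sin 22° = -0.08716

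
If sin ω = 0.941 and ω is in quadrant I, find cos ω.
cos ω = 0.3384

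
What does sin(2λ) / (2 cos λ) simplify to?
sin(2λ) / (2 cos λ) = sin λ (using Double angle)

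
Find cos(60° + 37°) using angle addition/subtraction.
cos(60° + 37°) = cos 60° cos 37° - sin 60° sin 37° = -0.1219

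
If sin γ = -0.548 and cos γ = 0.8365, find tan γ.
tan γ = sin γ / cos γ = -0.6551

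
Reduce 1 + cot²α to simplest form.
1 + cot²α = csc²α (using Pythagorean identity)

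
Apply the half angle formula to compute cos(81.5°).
cos(81.5°) = √((1 + cos 163°)/2) = 0.1478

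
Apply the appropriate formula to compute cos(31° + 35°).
cos(31° + 35°) = cos 31° cos 35° - sin 31° sin 35° = 0.4067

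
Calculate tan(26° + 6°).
tan(26° + 6°) = (tan 26° + tan 6°)/(1 - tan 26° tan 6°) = 0.6249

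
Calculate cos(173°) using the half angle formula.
cos(173°) = -√((1 + cos 346°)/2) = -0.9925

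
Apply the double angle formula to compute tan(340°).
tan(340°) = 2 tan 170° / (1 - tan²170°) = -0.364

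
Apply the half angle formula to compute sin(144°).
sin(144°) = √((1 - cos 288°)/2) = 0.5878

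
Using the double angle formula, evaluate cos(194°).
cos(194°) = cos²97° - sin²97° = -0.9703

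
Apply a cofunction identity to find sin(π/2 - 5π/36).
sin(π/2 - 5π/36) = cos(5π/36) = 0.9063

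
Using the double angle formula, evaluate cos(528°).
cos(528°) = cos²264° - sin²264° = -0.9781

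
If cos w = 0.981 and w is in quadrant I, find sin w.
sin w = 0.194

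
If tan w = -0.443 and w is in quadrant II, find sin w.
sin w = 0.405 (using tan²w + 1 = sec²w)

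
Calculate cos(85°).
cos(85°) = 0.08716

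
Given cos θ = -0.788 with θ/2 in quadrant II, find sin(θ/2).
sin(θ/2) = ±√((1 - cos θ)/2); positive since θ/2 ∈ QII, so sin(θ/2) = 0.9455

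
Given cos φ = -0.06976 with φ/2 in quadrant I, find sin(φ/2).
sin(φ/2) = ±√((1 - cos φ)/2); positive since φ/2 ∈ QI, so sin(φ/2) = 0.7314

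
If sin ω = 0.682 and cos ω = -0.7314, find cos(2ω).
cos(2ω) = cos²ω - sin²ω = 0.06982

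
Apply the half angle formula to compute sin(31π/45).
sin(31π/45) = √((1 - cos 62π/45)/2) = 0.829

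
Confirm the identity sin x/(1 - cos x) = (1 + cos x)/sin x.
LHS = sin x(1 + cos x) / ((1 - cos x)(1 + cos x)) = sin x(1 + cos x) / (1 - cos²x) = sin x(1 + cos x) / sin²x = (1 + cos x)/sin x = RHS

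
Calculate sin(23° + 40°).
sin(23° + 40°) = sin 23° cos 40° + cos 23° sin 40° = 0.891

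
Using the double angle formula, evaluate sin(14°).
sin(14°) = 2 sin 7° cos 7° = 0.2419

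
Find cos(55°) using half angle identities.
cos(55°) = √((1 + cos 110°)/2) = 0.5736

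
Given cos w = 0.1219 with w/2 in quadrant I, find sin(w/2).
sin(w/2) = ±√((1 - cos w)/2); positive since w/2 ∈ QI, so sin(w/2) = 0.6626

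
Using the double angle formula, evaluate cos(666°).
cos(666°) = cos²333° - sin²333° = 0.5878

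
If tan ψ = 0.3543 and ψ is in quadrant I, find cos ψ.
cos ψ = 0.9426 (using tan²ψ + 1 = sec²ψ)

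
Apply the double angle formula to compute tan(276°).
tan(276°) = 2 tan 138° / (1 - tan²138°) = -9.514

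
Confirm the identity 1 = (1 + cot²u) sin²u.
RHS = csc²u · sin²u = (1/sin²u) · sin²u = 1 = LHS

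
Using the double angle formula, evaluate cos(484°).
cos(484°) = cos²242° - sin²242° = -0.5592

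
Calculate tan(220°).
tan(220°) = 0.8391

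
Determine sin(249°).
sin(249°) = -0.9336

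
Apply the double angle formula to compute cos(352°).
cos(352°) = 1 - 2sin²176° = 0.9903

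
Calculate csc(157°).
csc(157°) = 2.559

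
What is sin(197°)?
sin(197°) = -0.2924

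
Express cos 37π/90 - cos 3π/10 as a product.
cos 37π/90 - cos 3π/10 = -2 sin(16π/45) sin(π/18)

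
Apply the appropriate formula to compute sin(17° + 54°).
sin(17° + 54°) = sin 17° cos 54° + cos 17° sin 54° = 0.9455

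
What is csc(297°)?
csc(297°) = -1.122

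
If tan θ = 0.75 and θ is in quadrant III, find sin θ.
sin θ = -0.6 (using tan²θ + 1 = sec²θ)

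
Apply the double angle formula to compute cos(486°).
cos(486°) = cos²243° - sin²243° = -0.5878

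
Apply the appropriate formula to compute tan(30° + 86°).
tan(30° + 86°) = (tan 30° + tan 86°)/(1 - tan 30° tan 86°) = -2.05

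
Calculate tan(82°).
tan(82°) = 7.115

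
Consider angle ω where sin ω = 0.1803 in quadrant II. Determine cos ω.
cos ω = ±√(1 - sin²ω) = -0.9836 (negative in QII)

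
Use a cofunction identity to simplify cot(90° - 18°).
cot(90° - 18°) = tan(18°)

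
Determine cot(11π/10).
cot(11π/10) = 3.078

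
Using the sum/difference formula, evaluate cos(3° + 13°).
cos(3° + 13°) = cos 3° cos 13° - sin 3° sin 13° = 0.9613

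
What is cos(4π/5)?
cos(4π/5) = -0.809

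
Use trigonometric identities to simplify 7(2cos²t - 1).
7(2cos²t - 1) = 7(cos(2t)) (using Double angle)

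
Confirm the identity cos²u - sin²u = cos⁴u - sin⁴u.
RHS = (cos²u - sin²u)(cos²u + sin²u) = (cos²u - sin²u) · 1 = cos²u - sin²u = LHS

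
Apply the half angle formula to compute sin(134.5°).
sin(134.5°) = √((1 - cos 269°)/2) = 0.7133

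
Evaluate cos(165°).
cos(165°) = -(√6+√2)/4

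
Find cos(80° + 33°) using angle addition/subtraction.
cos(80° + 33°) = cos 80° cos 33° - sin 80° sin 33° = -0.3907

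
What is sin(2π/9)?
sin(2π/9) = 0.6428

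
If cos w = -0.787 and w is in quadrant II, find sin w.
sin w = 0.617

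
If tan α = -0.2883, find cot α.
cot α = 1/tan α = -3.469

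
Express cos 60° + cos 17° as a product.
cos 60° + cos 17° = 2 cos(38.5°) cos(21.5°)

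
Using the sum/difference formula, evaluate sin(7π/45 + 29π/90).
sin(7π/45 + 29π/90) = sin 7π/45 cos 29π/90 + cos 7π/45 sin 29π/90 = 0.9976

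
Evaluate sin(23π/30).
sin(23π/30) = 0.6691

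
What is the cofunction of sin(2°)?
sin(2°) = cos(90° - 2°) = cos(88°)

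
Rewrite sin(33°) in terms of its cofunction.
sin(33°) = cos(90° - 33°) = cos(57°)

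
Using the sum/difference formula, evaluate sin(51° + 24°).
sin(51° + 24°) = sin 51° cos 24° + cos 51° sin 24° = (√6+√2)/4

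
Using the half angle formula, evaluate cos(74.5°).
cos(74.5°) = √((1 + cos 149°)/2) = 0.2672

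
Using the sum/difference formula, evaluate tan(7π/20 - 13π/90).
tan(7π/20 - 13π/90) = (tan 7π/20 - tan 13π/90)/(1 + tan 7π/20 tan 13π/90) = 0.7536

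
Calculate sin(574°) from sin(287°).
sin(574°) = 2 sin 287° cos 287° = -0.5592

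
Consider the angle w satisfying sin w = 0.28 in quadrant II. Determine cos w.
cos w = ±√(1 - sin²w) = -0.96 (negative in QII)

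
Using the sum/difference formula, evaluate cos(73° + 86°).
cos(73° + 86°) = cos 73° cos 86° - sin 73° sin 86° = -0.9336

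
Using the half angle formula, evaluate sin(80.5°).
sin(80.5°) = √((1 - cos 161°)/2) = 0.9863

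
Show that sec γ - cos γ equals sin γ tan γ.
LHS = 1/cos γ - cos γ = (1 - cos²γ)/cos γ = sin²γ/cos γ = sin γ · (sin γ/cos γ) = sin γ tan γ = RHS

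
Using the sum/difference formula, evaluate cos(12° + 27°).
cos(12° + 27°) = cos 12° cos 27° - sin 12° sin 27° = 0.7771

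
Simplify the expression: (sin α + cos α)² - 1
(sin α + cos α)² - 1 = sin(2α) (using Pythagorean + double angle)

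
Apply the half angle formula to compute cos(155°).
cos(155°) = -√((1 + cos 310°)/2) = -0.9063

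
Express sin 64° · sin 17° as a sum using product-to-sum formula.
sin 64° sin 17° = (1/2)[cos(64°-17°) - cos(64°+17°)]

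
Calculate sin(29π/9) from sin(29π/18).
sin(29π/9) = 2 sin 29π/18 cos 29π/18 = -0.6428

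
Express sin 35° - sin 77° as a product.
sin 35° - sin 77° = 2 cos(56°) sin(-21°)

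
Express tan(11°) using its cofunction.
tan(11°) = cot(90° - 11°) = cot(79°)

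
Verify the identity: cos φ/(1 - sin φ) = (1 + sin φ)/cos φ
RHS = (1 + sin φ)(1 - sin φ) / (cos φ(1 - sin φ)) = (1 - sin²φ) / (cos φ(1 - sin φ)) = cos²φ / (cos φ(1 - sin φ)) = cos φ/(1 - sin φ) = LHS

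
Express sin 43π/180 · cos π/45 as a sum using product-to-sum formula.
sin 43π/180 cos π/45 = (1/2)[sin(43π/180+π/45) + sin(43π/180-π/45)]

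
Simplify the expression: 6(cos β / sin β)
6(cos β / sin β) = 6(cot β) (using Quotient identity)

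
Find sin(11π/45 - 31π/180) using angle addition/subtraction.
sin(11π/45 - 31π/180) = sin 11π/45 cos 31π/180 - cos 11π/45 sin 31π/180 = 0.225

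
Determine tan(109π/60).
tan(109π/60) = -0.6494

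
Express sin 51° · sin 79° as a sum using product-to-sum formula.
sin 51° sin 79° = (1/2)[cos(51°-79°) - cos(51°+79°)]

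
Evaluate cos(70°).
cos(70°) = 0.342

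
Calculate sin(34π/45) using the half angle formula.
sin(34π/45) = √((1 - cos 68π/45)/2) = 0.6947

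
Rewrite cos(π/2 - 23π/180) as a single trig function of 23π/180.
cos(π/2 - 23π/180) = sin(23π/180)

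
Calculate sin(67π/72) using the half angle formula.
sin(67π/72) = √((1 - cos 67π/36)/2) = 0.2164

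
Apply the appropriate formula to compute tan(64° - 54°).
tan(64° - 54°) = (tan 64° - tan 54°)/(1 + tan 64° tan 54°) = 0.1763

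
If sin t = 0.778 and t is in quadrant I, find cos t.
cos t = 0.6283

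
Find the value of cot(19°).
cot(19°) = 2.904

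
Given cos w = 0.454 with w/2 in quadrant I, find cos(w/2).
cos(w/2) = ±√((1 + cos w)/2); positive since w/2 ∈ QI, so cos(w/2) = 0.8526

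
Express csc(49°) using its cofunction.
csc(49°) = sec(90° - 49°) = sec(41°)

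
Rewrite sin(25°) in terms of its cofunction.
sin(25°) = cos(90° - 25°) = cos(65°)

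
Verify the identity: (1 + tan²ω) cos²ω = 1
LHS = sec²ω · cos²ω = (1/cos²ω) · cos²ω = 1 = RHS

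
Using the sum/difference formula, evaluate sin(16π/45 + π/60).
sin(16π/45 + π/60) = sin 16π/45 cos π/60 + cos 16π/45 sin π/60 = 0.9205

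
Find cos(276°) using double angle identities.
cos(276°) = cos²138° - sin²138° = 0.1045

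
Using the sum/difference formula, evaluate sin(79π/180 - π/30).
sin(79π/180 - π/30) = sin 79π/180 cos π/30 - cos 79π/180 sin π/30 = 0.9563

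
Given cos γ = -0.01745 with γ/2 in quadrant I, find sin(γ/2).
sin(γ/2) = ±√((1 - cos γ)/2); positive since γ/2 ∈ QI, so sin(γ/2) = 0.7132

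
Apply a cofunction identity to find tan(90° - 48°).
tan(90° - 48°) = cot(48°) = 0.9004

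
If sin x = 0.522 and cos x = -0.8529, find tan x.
tan x = sin x / cos x = -0.612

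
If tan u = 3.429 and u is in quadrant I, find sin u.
sin u = 0.96 (using tan²u + 1 = sec²u)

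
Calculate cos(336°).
cos(336°) = 0.9135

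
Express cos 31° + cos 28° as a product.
cos 31° + cos 28° = 2 cos(29.5°) cos(1.5°)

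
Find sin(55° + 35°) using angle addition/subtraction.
sin(55° + 35°) = sin 55° cos 35° + cos 55° sin 35° = 1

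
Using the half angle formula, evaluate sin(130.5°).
sin(130.5°) = √((1 - cos 261°)/2) = 0.7604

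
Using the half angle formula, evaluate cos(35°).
cos(35°) = √((1 + cos 70°)/2) = 0.8192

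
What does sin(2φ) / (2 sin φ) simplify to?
sin(2φ) / (2 sin φ) = cos φ (using Double angle)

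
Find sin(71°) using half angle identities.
sin(71°) = √((1 - cos 142°)/2) = 0.9455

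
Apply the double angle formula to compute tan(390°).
tan(390°) = 2 tan 195° / (1 - tan²195°) = √3/3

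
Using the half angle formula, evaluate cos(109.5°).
cos(109.5°) = -√((1 + cos 219°)/2) = -0.3338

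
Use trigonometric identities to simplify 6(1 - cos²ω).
6(1 - cos²ω) = 6(sin²ω) (using Pythagorean identity)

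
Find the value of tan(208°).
tan(208°) = 0.5317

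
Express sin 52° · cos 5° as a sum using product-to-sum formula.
sin 52° cos 5° = (1/2)[sin(52°+5°) + sin(52°-5°)]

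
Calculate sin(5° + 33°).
sin(5° + 33°) = sin 5° cos 33° + cos 5° sin 33° = 0.6157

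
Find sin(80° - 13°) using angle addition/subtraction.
sin(80° - 13°) = sin 80° cos 13° - cos 80° sin 13° = 0.9205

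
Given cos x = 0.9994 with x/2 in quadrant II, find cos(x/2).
cos(x/2) = ±√((1 + cos x)/2); negative since x/2 ∈ QII, so cos(x/2) = -0.9998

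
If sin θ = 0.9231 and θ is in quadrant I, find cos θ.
cos θ = 0.3846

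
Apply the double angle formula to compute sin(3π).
sin(3π) = 2 sin 3π/2 cos 3π/2 = 0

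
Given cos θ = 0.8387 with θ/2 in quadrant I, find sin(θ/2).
sin(θ/2) = ±√((1 - cos θ)/2); positive since θ/2 ∈ QI, so sin(θ/2) = 0.284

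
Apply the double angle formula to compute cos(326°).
cos(326°) = cos²163° - sin²163° = 0.829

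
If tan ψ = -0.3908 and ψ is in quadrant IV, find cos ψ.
cos ψ = 0.9314 (using tan²ψ + 1 = sec²ψ)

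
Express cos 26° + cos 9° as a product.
cos 26° + cos 9° = 2 cos(17.5°) cos(8.5°)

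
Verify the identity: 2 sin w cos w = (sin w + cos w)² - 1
RHS = sin²w + 2 sin w cos w + cos²w - 1 = (sin²w + cos²w) + 2 sin w cos w - 1 = 1 + 2 sin w cos w - 1 = 2 sin w cos w = LHS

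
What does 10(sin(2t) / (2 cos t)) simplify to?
10(sin(2t) / (2 cos t)) = 10(sin t) (using Double angle)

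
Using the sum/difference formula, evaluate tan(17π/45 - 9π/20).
tan(17π/45 - 9π/20) = (tan 17π/45 - tan 9π/20)/(1 + tan 17π/45 tan 9π/20) = -0.2309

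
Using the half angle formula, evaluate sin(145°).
sin(145°) = √((1 - cos 290°)/2) = 0.5736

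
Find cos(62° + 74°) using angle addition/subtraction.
cos(62° + 74°) = cos 62° cos 74° - sin 62° sin 74° = -0.7193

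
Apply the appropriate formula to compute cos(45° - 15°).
cos(45° - 15°) = cos 45° cos 15° + sin 45° sin 15° = √3/2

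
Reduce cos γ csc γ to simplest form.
cos γ csc γ = cot γ (using Reciprocal + quotient)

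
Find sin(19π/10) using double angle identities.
sin(19π/10) = 2 sin 19π/20 cos 19π/20 = -0.309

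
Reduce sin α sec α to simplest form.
sin α sec α = tan α (using Reciprocal + quotient)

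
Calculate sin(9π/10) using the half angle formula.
sin(9π/10) = √((1 - cos 9π/5)/2) = 0.309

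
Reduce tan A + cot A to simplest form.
tan A + cot A = sec A csc A (using Quotient identities)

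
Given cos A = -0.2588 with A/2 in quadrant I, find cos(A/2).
cos(A/2) = ±√((1 + cos A)/2); positive since A/2 ∈ QI, so cos(A/2) = 0.6088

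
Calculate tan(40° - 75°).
tan(40° - 75°) = (tan 40° - tan 75°)/(1 + tan 40° tan 75°) = -0.7002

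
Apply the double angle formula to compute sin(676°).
sin(676°) = 2 sin 338° cos 338° = -0.6947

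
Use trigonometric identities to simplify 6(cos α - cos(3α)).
6(cos α - cos(3α)) = 6(2 sin(2α) sin α) (using Sum-to-product)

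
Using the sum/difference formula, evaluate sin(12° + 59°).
sin(12° + 59°) = sin 12° cos 59° + cos 12° sin 59° = 0.9455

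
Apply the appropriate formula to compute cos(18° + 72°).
cos(18° + 72°) = cos 18° cos 72° - sin 18° sin 72° = 0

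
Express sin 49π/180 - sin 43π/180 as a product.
sin 49π/180 - sin 43π/180 = 2 cos(23π/90) sin(π/60)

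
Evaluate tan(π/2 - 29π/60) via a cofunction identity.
tan(π/2 - 29π/60) = cot(29π/60) = 0.05241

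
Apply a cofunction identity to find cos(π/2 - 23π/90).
cos(π/2 - 23π/90) = sin(23π/90) = 0.7193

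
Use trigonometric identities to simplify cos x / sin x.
cos x / sin x = cot x (using Quotient identity)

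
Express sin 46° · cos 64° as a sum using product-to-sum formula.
sin 46° cos 64° = (1/2)[sin(46°+64°) + sin(46°-64°)]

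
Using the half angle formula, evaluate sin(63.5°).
sin(63.5°) = √((1 - cos 127°)/2) = 0.8949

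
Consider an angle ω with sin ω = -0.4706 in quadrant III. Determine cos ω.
cos ω = ±√(1 - sin²ω) = -0.8823 (negative in QIII)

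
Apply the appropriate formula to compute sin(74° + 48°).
sin(74° + 48°) = sin 74° cos 48° + cos 74° sin 48° = 0.848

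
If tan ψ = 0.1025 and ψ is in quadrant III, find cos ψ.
cos ψ = -0.9948 (using tan²ψ + 1 = sec²ψ)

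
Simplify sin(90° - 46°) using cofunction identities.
sin(90° - 46°) = cos(46°)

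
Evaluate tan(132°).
tan(132°) = -1.111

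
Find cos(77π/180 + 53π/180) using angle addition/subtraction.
cos(77π/180 + 53π/180) = cos 77π/180 cos 53π/180 - sin 77π/180 sin 53π/180 = -0.6428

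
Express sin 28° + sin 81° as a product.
sin 28° + sin 81° = 2 sin(54.5°) cos(-26.5°)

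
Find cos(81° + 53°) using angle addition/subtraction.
cos(81° + 53°) = cos 81° cos 53° - sin 81° sin 53° = -0.6947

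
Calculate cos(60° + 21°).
cos(60° + 21°) = cos 60° cos 21° - sin 60° sin 21° = 0.1564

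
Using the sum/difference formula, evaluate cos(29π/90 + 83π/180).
cos(29π/90 + 83π/180) = cos 29π/90 cos 83π/180 - sin 29π/90 sin 83π/180 = -0.7771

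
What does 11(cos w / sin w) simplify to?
11(cos w / sin w) = 11(cot w) (using Quotient identity)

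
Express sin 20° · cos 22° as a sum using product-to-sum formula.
sin 20° cos 22° = (1/2)[sin(20°+22°) + sin(20°-22°)]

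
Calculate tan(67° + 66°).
tan(67° + 66°) = (tan 67° + tan 66°)/(1 - tan 67° tan 66°) = -1.072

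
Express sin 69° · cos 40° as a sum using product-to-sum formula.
sin 69° cos 40° = (1/2)[sin(69°+40°) + sin(69°-40°)]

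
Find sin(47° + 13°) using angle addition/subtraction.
sin(47° + 13°) = sin 47° cos 13° + cos 47° sin 13° = √3/2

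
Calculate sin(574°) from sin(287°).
sin(574°) = 2 sin 287° cos 287° = -0.5592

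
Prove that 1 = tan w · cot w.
RHS = (sin w/cos w) · (cos w/sin w) = 1 = LHS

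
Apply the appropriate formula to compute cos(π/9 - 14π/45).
cos(π/9 - 14π/45) = cos π/9 cos 14π/45 + sin π/9 sin 14π/45 = 0.809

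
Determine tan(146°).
tan(146°) = -0.6745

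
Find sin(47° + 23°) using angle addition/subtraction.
sin(47° + 23°) = sin 47° cos 23° + cos 47° sin 23° = 0.9397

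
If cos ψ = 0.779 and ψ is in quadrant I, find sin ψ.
sin ψ = 0.627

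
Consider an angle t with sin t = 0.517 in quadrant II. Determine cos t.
cos t = ±√(1 - sin²t) = -0.856 (negative in QII)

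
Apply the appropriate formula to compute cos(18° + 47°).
cos(18° + 47°) = cos 18° cos 47° - sin 18° sin 47° = 0.4226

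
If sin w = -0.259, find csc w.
csc w = 1/sin w = -3.861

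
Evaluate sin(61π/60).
sin(61π/60) = -0.05234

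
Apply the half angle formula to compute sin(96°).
sin(96°) = √((1 - cos 192°)/2) = 0.9945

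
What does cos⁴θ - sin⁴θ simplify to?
cos⁴θ - sin⁴θ = cos(2θ) (using Factoring + double angle)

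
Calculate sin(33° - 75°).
sin(33° - 75°) = sin 33° cos 75° - cos 33° sin 75° = -0.6691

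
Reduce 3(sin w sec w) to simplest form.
3(sin w sec w) = 3(tan w) (using Reciprocal + quotient)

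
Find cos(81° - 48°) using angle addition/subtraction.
cos(81° - 48°) = cos 81° cos 48° + sin 81° sin 48° = 0.8387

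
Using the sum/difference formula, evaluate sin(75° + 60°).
sin(75° + 60°) = sin 75° cos 60° + cos 75° sin 60° = √2/2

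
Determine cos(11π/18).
cos(11π/18) = -0.342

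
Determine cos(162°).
cos(162°) = -0.9511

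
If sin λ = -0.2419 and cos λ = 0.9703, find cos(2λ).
cos(2λ) = cos²λ - sin²λ = 0.883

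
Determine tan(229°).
tan(229°) = 1.15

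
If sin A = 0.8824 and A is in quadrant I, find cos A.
cos A = 0.4705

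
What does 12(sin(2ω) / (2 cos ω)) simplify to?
12(sin(2ω) / (2 cos ω)) = 12(sin ω) (using Double angle)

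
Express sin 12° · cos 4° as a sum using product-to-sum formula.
sin 12° cos 4° = (1/2)[sin(12°+4°) + sin(12°-4°)]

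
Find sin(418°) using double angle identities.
sin(418°) = 2 sin 209° cos 209° = 0.848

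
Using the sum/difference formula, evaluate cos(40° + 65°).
cos(40° + 65°) = cos 40° cos 65° - sin 40° sin 65° = -(√6-√2)/4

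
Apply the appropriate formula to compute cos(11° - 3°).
cos(11° - 3°) = cos 11° cos 3° + sin 11° sin 3° = 0.9903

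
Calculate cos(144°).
cos(144°) = -0.809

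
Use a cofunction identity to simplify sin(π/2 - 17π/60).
sin(π/2 - 17π/60) = cos(17π/60)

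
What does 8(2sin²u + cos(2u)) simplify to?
8(2sin²u + cos(2u)) = 8 (using Double angle)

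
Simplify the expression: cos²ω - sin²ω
cos²ω - sin²ω = cos(2ω) (using Double angle)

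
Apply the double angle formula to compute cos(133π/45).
cos(133π/45) = 1 - 2sin²133π/90 = -0.9903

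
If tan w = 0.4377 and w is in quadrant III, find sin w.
sin w = -0.401 (using tan²w + 1 = sec²w)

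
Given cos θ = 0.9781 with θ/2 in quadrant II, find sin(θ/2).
sin(θ/2) = ±√((1 - cos θ)/2); positive since θ/2 ∈ QII, so sin(θ/2) = 0.1046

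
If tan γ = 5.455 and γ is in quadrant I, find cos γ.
cos γ = 0.1803 (using tan²γ + 1 = sec²γ)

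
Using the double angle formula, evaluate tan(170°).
tan(170°) = 2 tan 85° / (1 - tan²85°) = -0.1763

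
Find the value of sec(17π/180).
sec(17π/180) = 1.046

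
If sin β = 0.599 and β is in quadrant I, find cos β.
cos β = 0.8007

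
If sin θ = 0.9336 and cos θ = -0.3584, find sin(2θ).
sin(2θ) = 2 sin θ cos θ = -0.6692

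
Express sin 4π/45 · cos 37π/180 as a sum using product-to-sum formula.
sin 4π/45 cos 37π/180 = (1/2)[sin(4π/45+37π/180) + sin(4π/45-37π/180)]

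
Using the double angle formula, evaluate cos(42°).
cos(42°) = cos²21° - sin²21° = 0.7431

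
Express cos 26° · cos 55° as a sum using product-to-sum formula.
cos 26° cos 55° = (1/2)[cos(26°-55°) + cos(26°+55°)]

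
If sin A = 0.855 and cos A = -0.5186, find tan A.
tan A = sin A / cos A = -1.649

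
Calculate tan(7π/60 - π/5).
tan(7π/60 - π/5) = (tan 7π/60 - tan π/5)/(1 + tan 7π/60 tan π/5) = -(2-√3)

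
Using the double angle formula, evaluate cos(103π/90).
cos(103π/90) = cos²103π/180 - sin²103π/180 = -0.8988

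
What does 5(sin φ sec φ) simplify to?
5(sin φ sec φ) = 5(tan φ) (using Reciprocal + quotient)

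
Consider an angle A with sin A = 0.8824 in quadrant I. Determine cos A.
cos A = √(1 - sin²A) = 0.4705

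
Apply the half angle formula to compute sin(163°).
sin(163°) = √((1 - cos 326°)/2) = 0.2924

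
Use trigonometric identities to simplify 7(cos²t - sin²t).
7(cos²t - sin²t) = 7(cos(2t)) (using Double angle)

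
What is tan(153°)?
tan(153°) = -0.5095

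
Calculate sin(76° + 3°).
sin(76° + 3°) = sin 76° cos 3° + cos 76° sin 3° = 0.9816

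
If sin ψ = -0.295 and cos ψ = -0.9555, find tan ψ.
tan ψ = sin ψ / cos ψ = 0.3087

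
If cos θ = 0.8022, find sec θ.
sec θ = 1/cos θ = 1.247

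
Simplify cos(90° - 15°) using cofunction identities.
cos(90° - 15°) = sin(15°)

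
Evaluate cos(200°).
cos(200°) = -0.9397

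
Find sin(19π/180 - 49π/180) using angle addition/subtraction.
sin(19π/180 - 49π/180) = sin 19π/180 cos 49π/180 - cos 19π/180 sin 49π/180 = -1/2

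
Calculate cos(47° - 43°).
cos(47° - 43°) = cos 47° cos 43° + sin 47° sin 43° = 0.9976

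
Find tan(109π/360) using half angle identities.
tan(109π/360) = sin 109π/180 / (1 + cos 109π/180) = 1.402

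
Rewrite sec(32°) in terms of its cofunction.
sec(32°) = csc(90° - 32°) = csc(58°)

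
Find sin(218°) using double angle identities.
sin(218°) = 2 sin 109° cos 109° = -0.6157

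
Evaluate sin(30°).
sin(30°) = 1/2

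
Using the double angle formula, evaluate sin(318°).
sin(318°) = 2 sin 159° cos 159° = -0.6691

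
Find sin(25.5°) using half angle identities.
sin(25.5°) = √((1 - cos 51°)/2) = 0.4305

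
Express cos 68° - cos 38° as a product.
cos 68° - cos 38° = -2 sin(53°) sin(15°)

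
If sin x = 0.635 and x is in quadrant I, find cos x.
cos x = 0.7725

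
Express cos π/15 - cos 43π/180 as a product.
cos π/15 - cos 43π/180 = -2 sin(11π/72) sin(-31π/360)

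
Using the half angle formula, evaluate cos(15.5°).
cos(15.5°) = √((1 + cos 31°)/2) = 0.9636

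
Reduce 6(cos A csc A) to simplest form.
6(cos A csc A) = 6(cot A) (using Reciprocal + quotient)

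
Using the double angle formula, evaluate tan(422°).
tan(422°) = 2 tan 211° / (1 - tan²211°) = 1.881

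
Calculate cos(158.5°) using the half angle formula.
cos(158.5°) = -√((1 + cos 317°)/2) = -0.9304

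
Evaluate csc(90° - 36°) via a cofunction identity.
csc(90° - 36°) = sec(36°) = 1.236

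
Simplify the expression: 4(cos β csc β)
4(cos β csc β) = 4(cot β) (using Reciprocal + quotient)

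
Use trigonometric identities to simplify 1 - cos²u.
1 - cos²u = sin²u (using Pythagorean identity)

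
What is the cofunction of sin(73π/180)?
sin(73π/180) = cos(π/2 - 73π/180) = cos(17π/180)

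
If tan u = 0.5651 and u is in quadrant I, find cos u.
cos u = 0.8706 (using tan²u + 1 = sec²u)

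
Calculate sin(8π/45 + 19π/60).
sin(8π/45 + 19π/60) = sin 8π/45 cos 19π/60 + cos 8π/45 sin 19π/60 = 0.9998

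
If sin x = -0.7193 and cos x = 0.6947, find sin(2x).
sin(2x) = 2 sin x cos x = -0.9994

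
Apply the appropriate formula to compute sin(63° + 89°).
sin(63° + 89°) = sin 63° cos 89° + cos 63° sin 89° = 0.4695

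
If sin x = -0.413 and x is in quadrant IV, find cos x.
cos x = 0.9107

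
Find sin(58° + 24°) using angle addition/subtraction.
sin(58° + 24°) = sin 58° cos 24° + cos 58° sin 24° = 0.9903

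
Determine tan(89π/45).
tan(89π/45) = -0.06993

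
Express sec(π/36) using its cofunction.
sec(π/36) = csc(π/2 - π/36) = csc(17π/36)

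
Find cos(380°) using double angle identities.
cos(380°) = 2cos²190° - 1 = 0.9397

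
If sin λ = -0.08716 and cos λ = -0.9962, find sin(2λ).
sin(2λ) = 2 sin λ cos λ = 0.1737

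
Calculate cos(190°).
cos(190°) = -0.9848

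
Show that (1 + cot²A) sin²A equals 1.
LHS = csc²A · sin²A = (1/sin²A) · sin²A = 1 = RHS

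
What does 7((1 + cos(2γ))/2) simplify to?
7((1 + cos(2γ))/2) = 7(cos²γ) (using Power reduction)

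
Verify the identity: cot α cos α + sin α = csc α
LHS = cos²α/sin α + sin α = (cos²α + sin²α)/sin α = 1/sin α = csc α = RHS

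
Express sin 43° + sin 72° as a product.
sin 43° + sin 72° = 2 sin(57.5°) cos(-14.5°)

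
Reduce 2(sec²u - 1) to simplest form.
2(sec²u - 1) = 2(tan²u) (using Pythagorean identity)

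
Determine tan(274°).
tan(274°) = -14.3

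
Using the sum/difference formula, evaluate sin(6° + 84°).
sin(6° + 84°) = sin 6° cos 84° + cos 6° sin 84° = 1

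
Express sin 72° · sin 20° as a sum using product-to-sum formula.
sin 72° sin 20° = (1/2)[cos(72°-20°) - cos(72°+20°)]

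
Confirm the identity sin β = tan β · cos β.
RHS = (sin β/cos β) · cos β = sin β = LHS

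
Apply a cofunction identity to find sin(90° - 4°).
sin(90° - 4°) = cos(4°) = 0.9976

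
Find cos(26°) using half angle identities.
cos(26°) = √((1 + cos 52°)/2) = 0.8988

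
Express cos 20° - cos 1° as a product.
cos 20° - cos 1° = -2 sin(10.5°) sin(9.5°)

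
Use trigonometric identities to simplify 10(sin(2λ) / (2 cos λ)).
10(sin(2λ) / (2 cos λ)) = 10(sin λ) (using Double angle)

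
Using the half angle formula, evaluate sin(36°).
sin(36°) = √((1 - cos 72°)/2) = 0.5878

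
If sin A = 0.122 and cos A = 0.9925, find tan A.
tan A = sin A / cos A = 0.1229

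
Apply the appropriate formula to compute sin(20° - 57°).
sin(20° - 57°) = sin 20° cos 57° - cos 20° sin 57° = -0.6018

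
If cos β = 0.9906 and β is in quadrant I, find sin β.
sin β = 0.1368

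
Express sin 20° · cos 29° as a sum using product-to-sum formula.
sin 20° cos 29° = (1/2)[sin(20°+29°) + sin(20°-29°)]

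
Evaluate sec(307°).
sec(307°) = 1.662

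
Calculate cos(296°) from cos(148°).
cos(296°) = cos²148° - sin²148° = 0.4384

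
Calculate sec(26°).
sec(26°) = 1.113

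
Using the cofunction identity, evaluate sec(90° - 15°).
sec(90° - 15°) = csc(15°) = 3.864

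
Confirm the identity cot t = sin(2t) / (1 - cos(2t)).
RHS = 2 sin t cos t / (2sin²t) = cos t/sin t = cot t = LHS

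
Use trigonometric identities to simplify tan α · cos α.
tan α · cos α = sin α (using Quotient identity)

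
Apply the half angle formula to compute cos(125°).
cos(125°) = -√((1 + cos 250°)/2) = -0.5736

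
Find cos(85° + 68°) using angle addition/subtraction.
cos(85° + 68°) = cos 85° cos 68° - sin 85° sin 68° = -0.891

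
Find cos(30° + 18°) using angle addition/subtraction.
cos(30° + 18°) = cos 30° cos 18° - sin 30° sin 18° = 0.6691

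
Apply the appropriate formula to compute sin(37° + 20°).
sin(37° + 20°) = sin 37° cos 20° + cos 37° sin 20° = 0.8387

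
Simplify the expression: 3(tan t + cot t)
3(tan t + cot t) = 3(sec t csc t) (using Quotient identities)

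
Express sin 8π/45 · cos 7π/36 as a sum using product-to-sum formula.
sin 8π/45 cos 7π/36 = (1/2)[sin(8π/45+7π/36) + sin(8π/45-7π/36)]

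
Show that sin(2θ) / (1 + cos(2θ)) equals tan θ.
LHS = 2 sin θ cos θ / (2cos²θ) = sin θ/cos θ = tan θ = RHS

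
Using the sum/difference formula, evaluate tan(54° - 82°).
tan(54° - 82°) = (tan 54° - tan 82°)/(1 + tan 54° tan 82°) = -0.5317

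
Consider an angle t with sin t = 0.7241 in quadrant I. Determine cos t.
cos t = √(1 - sin²t) = 0.6897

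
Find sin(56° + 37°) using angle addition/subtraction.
sin(56° + 37°) = sin 56° cos 37° + cos 56° sin 37° = 0.9986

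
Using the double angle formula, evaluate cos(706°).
cos(706°) = 1 - 2sin²353° = 0.9703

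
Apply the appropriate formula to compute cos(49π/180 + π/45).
cos(49π/180 + π/45) = cos 49π/180 cos π/45 - sin 49π/180 sin π/45 = 0.6018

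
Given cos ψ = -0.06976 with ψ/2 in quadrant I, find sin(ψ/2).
sin(ψ/2) = ±√((1 - cos ψ)/2); positive since ψ/2 ∈ QI, so sin(ψ/2) = 0.7314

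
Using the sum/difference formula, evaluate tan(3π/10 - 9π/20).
tan(3π/10 - 9π/20) = (tan 3π/10 - tan 9π/20)/(1 + tan 3π/10 tan 9π/20) = -0.5095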